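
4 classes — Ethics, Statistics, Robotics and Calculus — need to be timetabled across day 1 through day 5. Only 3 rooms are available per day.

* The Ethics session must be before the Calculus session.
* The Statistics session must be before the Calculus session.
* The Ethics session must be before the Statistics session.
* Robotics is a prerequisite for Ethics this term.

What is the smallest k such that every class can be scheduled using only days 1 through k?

4 days

The precedence chain requires at least 4 distinct days.
With at most 3 per day and 4 classes, at least 2 days are needed.
4 works (last occupied day: day 4): for example Statistics=day 3; Calculus=day 4; Ethics=day 2; Robotics=day 1.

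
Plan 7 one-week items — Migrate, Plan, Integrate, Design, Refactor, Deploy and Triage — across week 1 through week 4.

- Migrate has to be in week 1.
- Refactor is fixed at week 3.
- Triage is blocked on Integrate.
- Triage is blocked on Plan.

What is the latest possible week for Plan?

week 3

Downstream work caps Plan at week 3.
Plan at week 3 is achievable: Triage=week 4, Plan=week 3, Design=week 1, Refactor=week 3, Migrate=week 1, Integrate=week 1, Deploy=week 1.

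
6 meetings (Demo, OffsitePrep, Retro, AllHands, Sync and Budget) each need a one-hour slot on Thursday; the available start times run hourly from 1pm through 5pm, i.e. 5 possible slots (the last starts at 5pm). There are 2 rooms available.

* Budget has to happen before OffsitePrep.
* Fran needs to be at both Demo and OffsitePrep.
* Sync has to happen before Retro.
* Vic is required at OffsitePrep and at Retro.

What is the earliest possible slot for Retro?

2pm

Precedence pushes Retro to at least 2pm.
Retro at 2pm is achievable: Sync in 1pm; OffsitePrep in 3pm; AllHands in 3pm; Retro in 2pm; Demo in 2pm; Budget in 1pm.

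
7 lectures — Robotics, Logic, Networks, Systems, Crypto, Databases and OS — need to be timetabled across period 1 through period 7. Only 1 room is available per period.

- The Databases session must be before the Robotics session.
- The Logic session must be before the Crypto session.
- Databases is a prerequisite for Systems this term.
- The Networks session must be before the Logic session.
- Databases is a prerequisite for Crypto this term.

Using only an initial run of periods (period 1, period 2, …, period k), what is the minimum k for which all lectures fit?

The precedence chain requires at least 3 distinct periods.
With at most 1 per period and 7 lectures, at least 7 periods are needed.
7 works (last occupied period: period 7): for example Databases=period 1, Systems=period 6, Robotics=period 5, Networks=period 2, Crypto=period 4, OS=period 7, Logic=period 3.

7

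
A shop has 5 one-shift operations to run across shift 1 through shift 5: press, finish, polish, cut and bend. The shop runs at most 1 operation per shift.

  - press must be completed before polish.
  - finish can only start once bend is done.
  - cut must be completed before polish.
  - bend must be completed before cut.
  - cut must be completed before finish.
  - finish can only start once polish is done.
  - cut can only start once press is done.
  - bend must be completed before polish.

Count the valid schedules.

2

Enumerating: finish in shift 5; cut in shift 3; polish in shift 4; bend in shift 1; press in shift 2 | press=shift 1, finish=shift 5, bend=shift 2, cut=shift 3, polish=shift 4.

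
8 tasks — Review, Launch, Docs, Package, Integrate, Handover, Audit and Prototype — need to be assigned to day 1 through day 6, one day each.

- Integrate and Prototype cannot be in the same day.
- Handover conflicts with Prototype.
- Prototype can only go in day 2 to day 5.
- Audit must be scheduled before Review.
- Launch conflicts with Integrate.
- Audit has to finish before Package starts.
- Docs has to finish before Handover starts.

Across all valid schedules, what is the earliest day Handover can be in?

day 2

Precedence pushes Handover to at least day 2.
Handover at day 2 is achievable: Docs=day 1, Launch=day 1, Integrate=day 2, Audit=day 1, Prototype=day 3, Package=day 2, Review=day 2, Handover=day 2.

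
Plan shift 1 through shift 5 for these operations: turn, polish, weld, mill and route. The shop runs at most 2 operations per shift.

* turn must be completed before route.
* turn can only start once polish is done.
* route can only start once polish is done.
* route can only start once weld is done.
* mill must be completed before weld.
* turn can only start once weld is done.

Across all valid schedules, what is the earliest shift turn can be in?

shift 3

Precedence pushes turn to at least shift 3; downstream work caps turn at shift 4.
turn at shift 3 is achievable: weld -> shift 2, mill -> shift 1, polish -> shift 1, turn -> shift 3, route -> shift 4.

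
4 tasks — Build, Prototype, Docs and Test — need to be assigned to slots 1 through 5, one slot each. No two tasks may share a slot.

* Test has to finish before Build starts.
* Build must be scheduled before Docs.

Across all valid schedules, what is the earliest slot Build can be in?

Precedence pushes Build to at least 2; downstream work caps Build at 4.
Build at 2 is achievable: Docs in 3, Test in 1, Prototype in 4, Build in 2.

2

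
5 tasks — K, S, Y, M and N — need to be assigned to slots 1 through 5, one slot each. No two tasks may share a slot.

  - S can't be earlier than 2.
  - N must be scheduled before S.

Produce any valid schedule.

N=1, M=5, Y=4, K=3, S=2

Checking: N(1) before S(2); S=2 in [2,5]; max 1 per slot (cap 1).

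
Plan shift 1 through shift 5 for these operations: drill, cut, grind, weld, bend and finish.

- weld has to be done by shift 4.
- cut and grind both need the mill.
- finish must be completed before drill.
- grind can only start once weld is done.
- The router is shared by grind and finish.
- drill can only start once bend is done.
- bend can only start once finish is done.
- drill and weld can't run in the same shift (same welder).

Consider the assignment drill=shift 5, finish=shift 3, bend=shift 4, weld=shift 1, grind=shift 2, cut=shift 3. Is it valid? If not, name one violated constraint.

Yes, all constraints hold

drill can only start once bend is done — holds.
cut and grind both need the mill — holds.
bend can only start once finish is done — holds.
drill and weld can't run in the same shift (same welder) — holds.
weld has to be done by shift 4 — holds.
grind can only start once weld is done — holds.
finish must be completed before drill — holds.
The router is shared by grind and finish — holds.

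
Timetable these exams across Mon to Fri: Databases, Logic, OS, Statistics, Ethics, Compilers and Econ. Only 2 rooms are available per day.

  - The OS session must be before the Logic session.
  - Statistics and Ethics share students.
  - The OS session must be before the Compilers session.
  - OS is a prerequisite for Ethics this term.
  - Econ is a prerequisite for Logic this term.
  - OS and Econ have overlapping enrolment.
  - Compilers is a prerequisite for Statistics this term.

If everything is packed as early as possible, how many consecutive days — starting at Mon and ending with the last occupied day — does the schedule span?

The precedence chain requires at least 3 distinct days.
With at most 2 per day and 7 exams, at least 4 days are needed.
4 works (last occupied day: Thu): for example Ethics -> Thu, Logic -> Wed, Econ -> Tue, Statistics -> Wed, Databases -> Mon, Compilers -> Tue, OS -> Mon.

4 days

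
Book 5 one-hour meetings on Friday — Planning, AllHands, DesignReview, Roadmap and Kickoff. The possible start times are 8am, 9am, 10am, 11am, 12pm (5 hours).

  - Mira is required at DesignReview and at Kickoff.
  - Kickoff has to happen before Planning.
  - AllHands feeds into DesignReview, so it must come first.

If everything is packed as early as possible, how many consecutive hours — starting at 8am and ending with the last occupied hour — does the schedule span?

The precedence chain requires at least 2 distinct hours.
2 works (last occupied hour: 9am): for example Roadmap=8am; Planning=9am; Kickoff=8am; AllHands=8am; DesignReview=9am.

2 hours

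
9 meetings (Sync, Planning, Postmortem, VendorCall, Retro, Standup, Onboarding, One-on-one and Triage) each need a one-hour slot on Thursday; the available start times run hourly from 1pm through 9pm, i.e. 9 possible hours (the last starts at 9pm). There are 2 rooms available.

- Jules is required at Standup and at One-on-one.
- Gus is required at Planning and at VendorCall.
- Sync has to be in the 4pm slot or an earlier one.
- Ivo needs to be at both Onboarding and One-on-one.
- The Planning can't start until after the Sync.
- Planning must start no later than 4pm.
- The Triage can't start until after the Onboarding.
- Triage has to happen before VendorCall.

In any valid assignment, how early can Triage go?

Precedence pushes Triage to at least 2pm; downstream work caps Triage at 8pm.
Triage at 2pm is achievable: One-on-one=5pm, Planning=2pm, Postmortem=3pm, Standup=4pm, VendorCall=3pm, Onboarding=1pm, Triage=2pm, Retro=4pm, Sync=1pm.

2pm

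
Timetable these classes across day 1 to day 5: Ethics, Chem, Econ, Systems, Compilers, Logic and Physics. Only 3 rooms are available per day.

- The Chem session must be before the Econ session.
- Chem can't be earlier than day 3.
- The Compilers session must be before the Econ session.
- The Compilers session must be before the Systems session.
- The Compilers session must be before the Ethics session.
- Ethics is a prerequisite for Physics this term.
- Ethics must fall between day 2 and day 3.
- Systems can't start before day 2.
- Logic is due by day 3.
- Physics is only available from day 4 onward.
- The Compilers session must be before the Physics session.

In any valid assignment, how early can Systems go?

day 2

Systems is available from day 2.
Systems at day 2 is achievable: Systems=day 2; Logic=day 1; Physics=day 4; Econ=day 4; Compilers=day 1; Ethics=day 2; Chem=day 3.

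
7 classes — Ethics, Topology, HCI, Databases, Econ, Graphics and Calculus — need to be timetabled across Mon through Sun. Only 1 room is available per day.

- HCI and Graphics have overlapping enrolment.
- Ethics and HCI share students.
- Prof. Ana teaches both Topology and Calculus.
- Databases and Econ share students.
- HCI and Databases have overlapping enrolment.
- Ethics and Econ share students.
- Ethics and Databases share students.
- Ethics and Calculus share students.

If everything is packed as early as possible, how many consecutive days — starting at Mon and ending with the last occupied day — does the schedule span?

7

With at most 1 per day and 7 classes, at least 7 days are needed.
7 works (last occupied day: Sun): for example Topology in Tue, Graphics in Sat, Econ in Fri, Ethics in Mon, HCI in Wed, Calculus in Sun, Databases in Thu.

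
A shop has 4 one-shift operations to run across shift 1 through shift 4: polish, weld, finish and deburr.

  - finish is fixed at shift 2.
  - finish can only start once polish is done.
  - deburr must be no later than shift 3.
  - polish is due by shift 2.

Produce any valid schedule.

polish in shift 1; weld in shift 1; deburr in shift 1; finish in shift 2

Checking: polish(shift 1) before finish(shift 2); polish=shift 1 in [shift 1,shift 2]; finish=shift 2 in [shift 2,shift 2]; deburr=shift 1 in [shift 1,shift 3].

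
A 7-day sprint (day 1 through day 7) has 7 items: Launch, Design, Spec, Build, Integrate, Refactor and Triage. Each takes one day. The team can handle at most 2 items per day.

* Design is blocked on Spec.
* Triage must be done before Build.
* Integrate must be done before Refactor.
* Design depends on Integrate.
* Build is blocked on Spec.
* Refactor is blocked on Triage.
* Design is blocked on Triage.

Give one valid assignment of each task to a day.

Refactor -> day 3; Design -> day 3; Spec -> day 1; Triage -> day 1; Build -> day 2; Launch -> day 4; Integrate -> day 2

Checking: Triage(day 1) before Refactor(day 3); Triage(day 1) before Build(day 2); Integrate(day 2) before Refactor(day 3); Spec(day 1) before Design(day 3); Triage(day 1) before Design(day 3); Integrate(day 2) before Design(day 3); Spec(day 1) before Build(day 2); max 2 per day (cap 2).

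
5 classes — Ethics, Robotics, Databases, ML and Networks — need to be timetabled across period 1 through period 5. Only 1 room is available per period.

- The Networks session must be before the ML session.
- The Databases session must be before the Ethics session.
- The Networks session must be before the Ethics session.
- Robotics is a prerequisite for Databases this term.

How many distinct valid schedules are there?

Splitting on Ethics: it can be period 4 (3), period 5 (6). Listing each branch's schedules as (Robotics, Databases, ML, Networks) by period number:
Ethics=period 4: (1,2,5,3) (1,3,5,2) (2,3,5,1) — 3.
Ethics=period 5: (1,2,4,3) (1,3,4,2) (1,4,3,2) (2,3,4,1) (2,4,3,1) (3,4,2,1) — 6.
Summing: 3 + 6 = 9.

9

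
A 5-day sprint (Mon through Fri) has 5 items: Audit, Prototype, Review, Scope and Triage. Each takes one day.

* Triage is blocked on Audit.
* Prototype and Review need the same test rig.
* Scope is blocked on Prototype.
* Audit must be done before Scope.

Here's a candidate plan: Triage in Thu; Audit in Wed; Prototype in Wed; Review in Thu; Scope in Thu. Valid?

Scope is blocked on Prototype — holds.
Audit must be done before Scope — holds.
Prototype and Review need the same test rig — holds.
Triage is blocked on Audit — holds.

Yes, all constraints hold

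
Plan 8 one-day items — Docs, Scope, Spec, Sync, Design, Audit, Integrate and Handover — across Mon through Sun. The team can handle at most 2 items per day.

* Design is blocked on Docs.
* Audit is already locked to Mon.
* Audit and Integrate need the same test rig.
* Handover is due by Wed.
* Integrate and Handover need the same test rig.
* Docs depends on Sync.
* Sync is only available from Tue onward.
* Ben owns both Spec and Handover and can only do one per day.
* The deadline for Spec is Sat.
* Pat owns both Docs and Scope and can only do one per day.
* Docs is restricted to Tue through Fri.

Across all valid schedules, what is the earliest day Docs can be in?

Docs is available from Tue; precedence pushes Docs to at least Wed; Docs's own window allows nothing later than Fri.
Docs at Wed is achievable: Scope in Thu; Handover in Mon; Integrate in Wed; Sync in Tue; Design in Thu; Audit in Mon; Docs in Wed; Spec in Tue.

Wed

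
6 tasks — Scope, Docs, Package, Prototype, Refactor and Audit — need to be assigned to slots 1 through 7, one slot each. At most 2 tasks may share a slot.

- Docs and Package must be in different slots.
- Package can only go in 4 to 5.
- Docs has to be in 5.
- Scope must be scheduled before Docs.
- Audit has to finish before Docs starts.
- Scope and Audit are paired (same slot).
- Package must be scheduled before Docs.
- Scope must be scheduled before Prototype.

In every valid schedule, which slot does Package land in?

4

Package's window is 4–5.
Docs is fixed at 5, and Package can't share a slot with Docs.
So Package must be 4.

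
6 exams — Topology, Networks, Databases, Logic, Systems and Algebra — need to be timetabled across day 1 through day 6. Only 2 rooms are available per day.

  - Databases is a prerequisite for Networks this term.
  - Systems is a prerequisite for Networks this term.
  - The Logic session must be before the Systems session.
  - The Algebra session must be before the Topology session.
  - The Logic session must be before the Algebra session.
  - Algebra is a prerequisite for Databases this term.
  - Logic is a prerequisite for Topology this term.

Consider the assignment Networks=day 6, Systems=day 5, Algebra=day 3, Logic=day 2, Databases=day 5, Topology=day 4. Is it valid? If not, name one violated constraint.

Valid

Only 2 rooms are available per day — holds.
Algebra is a prerequisite for Databases this term — holds.
Logic is a prerequisite for Topology this term — holds.
The Algebra session must be before the Topology session — holds.
Systems is a prerequisite for Networks this term — holds.
Databases is a prerequisite for Networks this term — holds.
The Logic session must be before the Systems session — holds.
The Logic session must be before the Algebra session — holds.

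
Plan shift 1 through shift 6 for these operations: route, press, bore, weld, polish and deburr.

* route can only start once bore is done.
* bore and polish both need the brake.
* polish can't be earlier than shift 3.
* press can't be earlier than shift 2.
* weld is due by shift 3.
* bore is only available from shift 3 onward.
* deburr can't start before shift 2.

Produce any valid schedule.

route=shift 4, weld=shift 1, bore=shift 3, deburr=shift 2, press=shift 2, polish=shift 4

Checking: bore(shift 3) before route(shift 4); bore(shift 3) != polish(shift 4); press=shift 2 in [shift 2,shift 6]; weld=shift 1 in [shift 1,shift 3]; deburr=shift 2 in [shift 2,shift 6]; bore=shift 3 in [shift 3,shift 6]; polish=shift 4 in [shift 3,shift 6].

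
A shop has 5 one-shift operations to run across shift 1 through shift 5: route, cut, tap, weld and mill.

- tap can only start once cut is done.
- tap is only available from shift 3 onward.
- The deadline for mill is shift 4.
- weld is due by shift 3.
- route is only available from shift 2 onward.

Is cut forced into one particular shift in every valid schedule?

No

cut can be shift 1 (e.g. route -> shift 2, weld -> shift 1, tap -> shift 3, mill -> shift 1, cut -> shift 1) or shift 2 (e.g. tap in shift 3; route in shift 2; cut in shift 2; mill in shift 1; weld in shift 1).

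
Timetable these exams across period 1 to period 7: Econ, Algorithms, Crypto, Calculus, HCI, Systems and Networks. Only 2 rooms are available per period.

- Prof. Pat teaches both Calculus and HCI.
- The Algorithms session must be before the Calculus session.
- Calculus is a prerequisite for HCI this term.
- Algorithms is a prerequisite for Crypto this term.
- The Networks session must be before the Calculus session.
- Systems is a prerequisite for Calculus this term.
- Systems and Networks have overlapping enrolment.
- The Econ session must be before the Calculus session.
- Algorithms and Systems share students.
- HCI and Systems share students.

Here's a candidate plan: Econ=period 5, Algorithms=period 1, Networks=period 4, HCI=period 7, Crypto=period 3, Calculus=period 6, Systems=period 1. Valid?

The Algorithms session must be before the Calculus session — holds.
Algorithms and Systems share students — violated.
Systems and Networks have overlapping enrolment — holds.
The Networks session must be before the Calculus session — holds.
Prof. Pat teaches both Calculus and HCI — holds.
Systems is a prerequisite for Calculus this term — holds.
Calculus is a prerequisite for HCI this term — holds.
HCI and Systems share students — holds.
The Econ session must be before the Calculus session — holds.
Only 2 rooms are available per period — holds.
Algorithms is a prerequisite for Crypto this term — holds.

Invalid. Algorithms and Systems share students.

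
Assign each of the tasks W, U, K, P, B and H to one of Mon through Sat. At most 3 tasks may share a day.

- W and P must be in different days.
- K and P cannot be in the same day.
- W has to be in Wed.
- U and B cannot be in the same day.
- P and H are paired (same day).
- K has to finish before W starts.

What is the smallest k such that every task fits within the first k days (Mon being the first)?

The precedence chain requires at least 2 distinct days.
With at most 3 per day and 6 tasks, at least 2 days are needed.
W can't be placed before Wed — that is day 3 counting from Mon — so the schedule must run through at least 3 days.
3 works (last occupied day: Wed): for example B -> Tue, K -> Mon, P -> Tue, U -> Mon, W -> Wed, H -> Tue.

3 days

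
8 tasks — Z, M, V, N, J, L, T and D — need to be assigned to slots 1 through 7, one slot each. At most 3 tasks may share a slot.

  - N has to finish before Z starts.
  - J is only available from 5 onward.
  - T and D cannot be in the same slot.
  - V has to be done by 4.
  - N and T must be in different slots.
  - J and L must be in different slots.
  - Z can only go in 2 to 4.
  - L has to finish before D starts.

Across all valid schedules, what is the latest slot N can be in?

Downstream work caps N at 3.
N at 3 is achievable: D=2, Z=4, M=1, V=1, N=3, J=5, L=1, T=4.

3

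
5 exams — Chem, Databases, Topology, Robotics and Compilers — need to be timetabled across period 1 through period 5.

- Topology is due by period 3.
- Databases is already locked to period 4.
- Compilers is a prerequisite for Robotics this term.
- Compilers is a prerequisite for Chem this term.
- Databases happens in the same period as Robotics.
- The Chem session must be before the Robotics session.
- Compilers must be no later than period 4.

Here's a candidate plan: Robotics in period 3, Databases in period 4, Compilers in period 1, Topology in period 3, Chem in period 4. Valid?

No — it violates: The Chem session must be before the Robotics session

Compilers is a prerequisite for Chem this term — holds.
Compilers is a prerequisite for Robotics this term — holds.
Topology is due by period 3 — holds.
Compilers must be no later than period 4 — holds.
Databases happens in the same period as Robotics — violated.
The Chem session must be before the Robotics session — violated.
Databases is already locked to period 4 — holds.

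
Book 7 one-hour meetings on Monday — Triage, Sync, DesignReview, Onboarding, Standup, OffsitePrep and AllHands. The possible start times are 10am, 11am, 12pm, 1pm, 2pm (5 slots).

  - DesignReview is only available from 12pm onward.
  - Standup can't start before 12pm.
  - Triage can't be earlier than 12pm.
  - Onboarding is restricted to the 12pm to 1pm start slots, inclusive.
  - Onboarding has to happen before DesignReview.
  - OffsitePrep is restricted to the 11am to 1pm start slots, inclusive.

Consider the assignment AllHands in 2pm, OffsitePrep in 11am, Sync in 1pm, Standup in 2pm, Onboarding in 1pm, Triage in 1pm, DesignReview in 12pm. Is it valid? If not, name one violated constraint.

No — it violates: Onboarding has to happen before DesignReview

OffsitePrep is restricted to the 11am to 1pm start slots, inclusive — holds.
Onboarding has to happen before DesignReview — violated.
DesignReview is only available from 12pm onward — holds.
Triage can't be earlier than 12pm — holds.
Onboarding is restricted to the 12pm to 1pm start slots, inclusive — holds.
Standup can't start before 12pm — holds.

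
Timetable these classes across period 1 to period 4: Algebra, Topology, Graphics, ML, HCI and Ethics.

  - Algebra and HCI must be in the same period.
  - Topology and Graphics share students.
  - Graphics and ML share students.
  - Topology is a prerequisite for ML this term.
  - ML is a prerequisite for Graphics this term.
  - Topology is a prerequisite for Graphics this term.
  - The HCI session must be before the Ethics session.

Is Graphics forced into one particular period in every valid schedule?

Graphics can be period 3 (e.g. Graphics=period 3; Ethics=period 2; Topology=period 1; ML=period 2; Algebra=period 1; HCI=period 1) or period 4 (e.g. Graphics -> period 4, ML -> period 2, Topology -> period 1, HCI -> period 1, Algebra -> period 1, Ethics -> period 2).

No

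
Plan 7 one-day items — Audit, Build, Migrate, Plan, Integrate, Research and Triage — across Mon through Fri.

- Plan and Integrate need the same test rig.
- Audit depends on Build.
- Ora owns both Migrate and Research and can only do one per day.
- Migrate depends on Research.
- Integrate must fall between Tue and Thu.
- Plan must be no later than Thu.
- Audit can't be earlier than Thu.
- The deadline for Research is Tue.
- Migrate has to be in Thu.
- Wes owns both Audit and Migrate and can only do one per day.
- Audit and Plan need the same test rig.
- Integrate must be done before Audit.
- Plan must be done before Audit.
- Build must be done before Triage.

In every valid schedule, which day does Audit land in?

Audit's window is Thu–Fri.
Migrate is fixed at Thu, and Audit can't share a day with Migrate.
So Audit must be Fri.

Fri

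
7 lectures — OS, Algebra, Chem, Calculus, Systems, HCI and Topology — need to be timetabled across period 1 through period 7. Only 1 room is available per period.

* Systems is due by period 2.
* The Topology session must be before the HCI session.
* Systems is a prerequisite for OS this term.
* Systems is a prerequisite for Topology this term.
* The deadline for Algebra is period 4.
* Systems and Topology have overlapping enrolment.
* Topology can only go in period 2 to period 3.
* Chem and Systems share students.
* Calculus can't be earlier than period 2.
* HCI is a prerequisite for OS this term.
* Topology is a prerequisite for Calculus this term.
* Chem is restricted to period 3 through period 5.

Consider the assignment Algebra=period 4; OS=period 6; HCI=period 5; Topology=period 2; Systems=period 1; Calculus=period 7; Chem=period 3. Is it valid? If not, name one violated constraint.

Yes

Calculus can't be earlier than period 2 — holds.
HCI is a prerequisite for OS this term — holds.
The deadline for Algebra is period 4 — holds.
Systems is due by period 2 — holds.
Only 1 room is available per period — holds.
Topology is a prerequisite for Calculus this term — holds.
Systems is a prerequisite for Topology this term — holds.
Chem and Systems share students — holds.
Systems is a prerequisite for OS this term — holds.
Chem is restricted to period 3 through period 5 — holds.
The Topology session must be before the HCI session — holds.
Topology can only go in period 2 to period 3 — holds.
Systems and Topology have overlapping enrolment — holds.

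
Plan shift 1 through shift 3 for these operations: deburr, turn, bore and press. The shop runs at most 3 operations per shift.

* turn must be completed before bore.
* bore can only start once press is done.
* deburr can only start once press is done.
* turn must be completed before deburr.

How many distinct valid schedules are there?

Splitting on deburr: it can be shift 2 (2), shift 3 (5). Listing each branch's schedules as (turn, bore, press) by shift number:
deburr=shift 2: (1,2,1) (1,3,1) — 2.
deburr=shift 3: (1,2,1) (1,3,1) (1,3,2) (2,3,1) (2,3,2) — 5.
Summing: 2 + 5 = 7.

7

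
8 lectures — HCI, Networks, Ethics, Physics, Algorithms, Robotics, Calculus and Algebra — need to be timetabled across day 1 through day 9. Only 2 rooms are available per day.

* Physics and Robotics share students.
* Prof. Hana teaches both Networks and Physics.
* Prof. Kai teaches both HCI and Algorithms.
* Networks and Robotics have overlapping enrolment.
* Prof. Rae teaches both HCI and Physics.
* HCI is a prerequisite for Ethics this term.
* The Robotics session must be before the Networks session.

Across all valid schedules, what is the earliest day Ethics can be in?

day 2

Precedence pushes Ethics to at least day 2.
Ethics at day 2 is achievable: Algebra in day 4; Robotics in day 1; Networks in day 2; HCI in day 1; Algorithms in day 3; Physics in day 3; Calculus in day 4; Ethics in day 2.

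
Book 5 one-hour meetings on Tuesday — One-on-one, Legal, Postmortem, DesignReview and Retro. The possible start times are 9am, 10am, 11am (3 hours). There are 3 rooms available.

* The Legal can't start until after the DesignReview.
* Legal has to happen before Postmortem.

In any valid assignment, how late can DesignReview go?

Downstream work caps DesignReview at 9am.
DesignReview at 9am is achievable: One-on-one in 9am, Postmortem in 11am, Legal in 10am, DesignReview in 9am, Retro in 9am.

9am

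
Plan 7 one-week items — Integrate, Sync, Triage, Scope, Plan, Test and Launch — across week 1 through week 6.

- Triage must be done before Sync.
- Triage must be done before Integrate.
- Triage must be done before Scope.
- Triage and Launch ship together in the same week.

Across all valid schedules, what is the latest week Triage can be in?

week 5

Downstream work caps Triage at week 5.
Triage at week 5 is achievable: Triage=week 5; Plan=week 1; Test=week 1; Sync=week 6; Launch=week 5; Scope=week 6; Integrate=week 6.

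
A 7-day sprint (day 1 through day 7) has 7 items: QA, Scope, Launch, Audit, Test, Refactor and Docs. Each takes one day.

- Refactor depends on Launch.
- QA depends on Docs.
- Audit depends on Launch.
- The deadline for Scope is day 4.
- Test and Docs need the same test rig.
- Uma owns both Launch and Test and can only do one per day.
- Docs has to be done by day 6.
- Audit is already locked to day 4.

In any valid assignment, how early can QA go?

day 2

Precedence pushes QA to at least day 2.
QA at day 2 is achievable: Scope in day 1, Launch in day 1, Test in day 2, Refactor in day 2, QA in day 2, Audit in day 4, Docs in day 1.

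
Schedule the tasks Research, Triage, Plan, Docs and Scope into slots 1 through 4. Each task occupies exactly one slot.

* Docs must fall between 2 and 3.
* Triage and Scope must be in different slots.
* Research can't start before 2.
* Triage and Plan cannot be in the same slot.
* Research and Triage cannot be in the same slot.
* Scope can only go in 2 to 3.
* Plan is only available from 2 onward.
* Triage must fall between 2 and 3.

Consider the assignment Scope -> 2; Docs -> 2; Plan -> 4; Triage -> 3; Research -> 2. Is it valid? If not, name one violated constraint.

Yes, all constraints hold

Scope can only go in 2 to 3 — holds.
Docs must fall between 2 and 3 — holds.
Research and Triage cannot be in the same slot — holds.
Plan is only available from 2 onward — holds.
Research can't start before 2 — holds.
Triage and Scope must be in different slots — holds.
Triage and Plan cannot be in the same slot — holds.
Triage must fall between 2 and 3 — holds.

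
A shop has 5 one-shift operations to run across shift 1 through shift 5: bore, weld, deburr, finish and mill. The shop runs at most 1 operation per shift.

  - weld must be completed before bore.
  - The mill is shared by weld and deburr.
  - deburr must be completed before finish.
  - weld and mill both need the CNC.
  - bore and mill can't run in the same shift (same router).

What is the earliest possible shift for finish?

shift 2

Precedence pushes finish to at least shift 2.
finish at shift 2 is achievable: mill in shift 5, weld in shift 3, bore in shift 4, finish in shift 2, deburr in shift 1.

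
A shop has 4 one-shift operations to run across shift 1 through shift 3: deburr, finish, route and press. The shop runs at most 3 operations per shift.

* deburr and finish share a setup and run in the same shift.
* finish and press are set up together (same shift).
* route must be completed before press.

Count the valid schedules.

3

Enumerating: route -> shift 1; press -> shift 2; deburr -> shift 2; finish -> shift 2 | finish -> shift 3, deburr -> shift 3, press -> shift 3, route -> shift 1 | deburr -> shift 3; route -> shift 2; finish -> shift 3; press -> shift 3.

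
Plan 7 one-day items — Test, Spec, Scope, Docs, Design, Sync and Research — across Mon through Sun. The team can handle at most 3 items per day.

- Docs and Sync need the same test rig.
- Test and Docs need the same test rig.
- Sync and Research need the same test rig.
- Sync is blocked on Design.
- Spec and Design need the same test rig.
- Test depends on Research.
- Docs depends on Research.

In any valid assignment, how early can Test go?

Precedence pushes Test to at least Tue.
Test at Tue is achievable: Sync in Tue; Spec in Tue; Design in Mon; Test in Tue; Scope in Mon; Docs in Wed; Research in Mon.

Tue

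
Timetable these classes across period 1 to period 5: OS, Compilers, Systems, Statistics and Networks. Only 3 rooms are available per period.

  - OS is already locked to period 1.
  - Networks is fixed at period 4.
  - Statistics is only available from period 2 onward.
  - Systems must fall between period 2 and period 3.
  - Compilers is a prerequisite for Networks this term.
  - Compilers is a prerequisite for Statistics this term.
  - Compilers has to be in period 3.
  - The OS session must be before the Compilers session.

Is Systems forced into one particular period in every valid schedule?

No

Systems can be period 2 (e.g. Systems=period 2; Statistics=period 4; Networks=period 4; OS=period 1; Compilers=period 3) or period 3 (e.g. OS -> period 1; Compilers -> period 3; Statistics -> period 4; Systems -> period 3; Networks -> period 4).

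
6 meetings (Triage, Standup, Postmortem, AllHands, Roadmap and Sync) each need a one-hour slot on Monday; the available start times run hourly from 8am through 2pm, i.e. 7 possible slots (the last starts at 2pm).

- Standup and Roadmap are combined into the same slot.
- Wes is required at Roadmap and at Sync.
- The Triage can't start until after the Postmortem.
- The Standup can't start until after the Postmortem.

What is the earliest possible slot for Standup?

9am

Precedence pushes Standup to at least 9am.
Standup at 9am is achievable: AllHands in 8am; Triage in 9am; Roadmap in 9am; Sync in 8am; Postmortem in 8am; Standup in 9am.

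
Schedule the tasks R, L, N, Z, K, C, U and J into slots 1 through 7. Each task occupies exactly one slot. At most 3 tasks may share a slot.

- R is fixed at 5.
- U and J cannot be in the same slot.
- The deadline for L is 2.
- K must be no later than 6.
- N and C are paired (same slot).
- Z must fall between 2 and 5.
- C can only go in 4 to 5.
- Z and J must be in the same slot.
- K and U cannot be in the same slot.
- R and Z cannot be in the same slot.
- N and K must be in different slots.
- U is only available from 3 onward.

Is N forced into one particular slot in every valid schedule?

No

N can be 4 (e.g. Z=2, C=4, K=1, N=4, L=1, R=5, U=3, J=2) or 5 (e.g. U -> 3, J -> 2, K -> 1, L -> 1, R -> 5, C -> 5, Z -> 2, N -> 5).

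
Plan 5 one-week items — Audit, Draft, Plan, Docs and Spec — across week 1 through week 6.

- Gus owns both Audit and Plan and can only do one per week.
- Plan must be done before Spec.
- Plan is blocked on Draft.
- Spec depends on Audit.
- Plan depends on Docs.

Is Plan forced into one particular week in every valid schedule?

No

Plan can be week 2 (e.g. Audit=week 1, Spec=week 3, Docs=week 1, Draft=week 1, Plan=week 2) or week 3 (e.g. Audit -> week 1; Plan -> week 3; Docs -> week 1; Spec -> week 4; Draft -> week 1).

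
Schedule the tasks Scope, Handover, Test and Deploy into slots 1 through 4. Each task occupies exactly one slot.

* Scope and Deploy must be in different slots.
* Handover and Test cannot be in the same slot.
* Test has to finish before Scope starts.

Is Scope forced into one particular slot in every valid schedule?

No

Scope can be 2 (e.g. Test in 1, Scope in 2, Deploy in 1, Handover in 2) or 3 (e.g. Handover -> 2; Test -> 1; Scope -> 3; Deploy -> 1).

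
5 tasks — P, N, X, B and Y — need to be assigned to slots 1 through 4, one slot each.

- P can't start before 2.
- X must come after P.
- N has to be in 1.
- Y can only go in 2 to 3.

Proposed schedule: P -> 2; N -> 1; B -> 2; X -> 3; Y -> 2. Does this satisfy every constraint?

N has to be in 1 — holds.
X must come after P — holds.
Y can only go in 2 to 3 — holds.
P can't start before 2 — holds.

Valid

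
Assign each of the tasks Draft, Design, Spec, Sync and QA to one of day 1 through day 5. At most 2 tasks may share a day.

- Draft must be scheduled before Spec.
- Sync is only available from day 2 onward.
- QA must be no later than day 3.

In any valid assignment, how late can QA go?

day 3

QA's own window allows nothing later than day 3.
QA at day 3 is achievable: QA=day 3, Design=day 1, Draft=day 1, Spec=day 2, Sync=day 2.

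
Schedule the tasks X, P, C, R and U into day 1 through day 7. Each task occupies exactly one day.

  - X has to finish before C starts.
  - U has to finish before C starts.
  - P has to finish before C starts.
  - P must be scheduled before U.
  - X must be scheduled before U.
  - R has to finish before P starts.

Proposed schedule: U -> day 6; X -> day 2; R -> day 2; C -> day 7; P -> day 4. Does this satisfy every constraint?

Valid

X must be scheduled before U — holds.
P must be scheduled before U — holds.
P has to finish before C starts — holds.
R has to finish before P starts — holds.
X has to finish before C starts — holds.
U has to finish before C starts — holds.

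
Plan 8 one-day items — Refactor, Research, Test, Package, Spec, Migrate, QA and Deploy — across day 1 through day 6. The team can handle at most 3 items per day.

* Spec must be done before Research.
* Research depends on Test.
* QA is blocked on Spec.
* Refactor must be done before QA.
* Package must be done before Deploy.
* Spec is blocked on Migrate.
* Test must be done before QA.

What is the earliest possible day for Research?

Precedence pushes Research to at least day 3.
Research at day 3 is achievable: Refactor in day 1; Deploy in day 3; Package in day 2; QA in day 3; Spec in day 2; Migrate in day 1; Test in day 1; Research in day 3.

day 3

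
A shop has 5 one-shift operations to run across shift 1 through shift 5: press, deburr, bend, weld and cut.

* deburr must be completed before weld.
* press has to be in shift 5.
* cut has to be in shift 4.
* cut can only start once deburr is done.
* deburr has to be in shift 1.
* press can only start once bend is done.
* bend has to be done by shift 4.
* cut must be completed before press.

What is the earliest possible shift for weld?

shift 2

Precedence pushes weld to at least shift 2.
weld at shift 2 is achievable: deburr=shift 1, bend=shift 1, weld=shift 2, press=shift 5, cut=shift 4.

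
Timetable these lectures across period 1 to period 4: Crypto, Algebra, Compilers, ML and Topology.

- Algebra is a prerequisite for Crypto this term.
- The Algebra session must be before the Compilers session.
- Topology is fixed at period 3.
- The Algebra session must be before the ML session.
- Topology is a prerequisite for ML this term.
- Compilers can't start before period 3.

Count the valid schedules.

Splitting on Crypto: it can be period 2 (2), period 3 (4), period 4 (5). Listing each branch's schedules as (Algebra, Compilers, ML, Topology) by period number:
Crypto=period 2: (1,3,4,3) (1,4,4,3) — 2.
Crypto=period 3: (1,3,4,3) (1,4,4,3) (2,3,4,3) (2,4,4,3) — 4.
Crypto=period 4: (1,3,4,3) (1,4,4,3) (2,3,4,3) (2,4,4,3) (3,4,4,3) — 5.
Summing: 2 + 4 + 5 = 11.

11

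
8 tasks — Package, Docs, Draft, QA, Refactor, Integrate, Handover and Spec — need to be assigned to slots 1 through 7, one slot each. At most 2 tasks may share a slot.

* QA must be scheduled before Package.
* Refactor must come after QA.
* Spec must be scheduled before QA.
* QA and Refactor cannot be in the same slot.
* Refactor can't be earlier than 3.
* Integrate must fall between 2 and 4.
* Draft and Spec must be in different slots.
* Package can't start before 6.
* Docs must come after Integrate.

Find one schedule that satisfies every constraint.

Handover -> 1; QA -> 2; Package -> 6; Refactor -> 3; Spec -> 1; Draft -> 4; Integrate -> 2; Docs -> 3

Checking: Integrate(2) before Docs(3); Spec(1) before QA(2); QA(2) before Refactor(3); QA(2) before Package(6); QA(2) != Refactor(3); Draft(4) != Spec(1); Refactor=3 in [3,7]; Integrate=2 in [2,4]; Package=6 in [6,7]; max 2 per slot (cap 2).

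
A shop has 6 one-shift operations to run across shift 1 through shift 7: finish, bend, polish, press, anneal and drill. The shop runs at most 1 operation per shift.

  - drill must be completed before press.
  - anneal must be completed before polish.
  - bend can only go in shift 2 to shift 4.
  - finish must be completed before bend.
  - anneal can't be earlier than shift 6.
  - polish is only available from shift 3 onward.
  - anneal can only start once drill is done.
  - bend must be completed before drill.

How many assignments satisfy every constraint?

5

Splitting on finish: it can be shift 1 (4), shift 2 (1). Listing each branch's schedules as (bend, polish, press, anneal, drill) by shift number:
finish=shift 1: (2,7,4,6,3) (2,7,5,6,3) (2,7,5,6,4) (3,7,5,6,4) — 4.
finish=shift 2: (3,7,5,6,4) — 1.
Summing: 4 + 1 = 5.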